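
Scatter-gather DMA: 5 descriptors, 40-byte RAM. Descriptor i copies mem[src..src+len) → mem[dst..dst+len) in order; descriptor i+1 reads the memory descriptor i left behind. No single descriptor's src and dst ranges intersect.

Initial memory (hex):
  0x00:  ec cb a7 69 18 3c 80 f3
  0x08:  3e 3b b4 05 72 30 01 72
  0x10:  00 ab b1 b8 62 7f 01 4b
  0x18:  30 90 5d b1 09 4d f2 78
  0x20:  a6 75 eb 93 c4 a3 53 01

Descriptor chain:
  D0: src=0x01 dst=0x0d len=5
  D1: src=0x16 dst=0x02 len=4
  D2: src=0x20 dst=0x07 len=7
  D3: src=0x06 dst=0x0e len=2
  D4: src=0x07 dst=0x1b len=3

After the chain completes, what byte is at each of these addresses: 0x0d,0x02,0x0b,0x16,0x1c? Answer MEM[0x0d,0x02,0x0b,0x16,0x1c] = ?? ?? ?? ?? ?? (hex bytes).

MEM[0x0d,0x02,0x0b,0x16,0x1c] = 53 01 c4 01 75

#0 dst[0x0d+5] := {0xcb,0xa7,0x69,0x18,0x3c}
#1 dst[0x02+4] := {0x01,0x4b,0x30,0x90}
#2 dst[0x07+7] := {0xa6,0x75,0xeb,0x93,0xc4,0xa3,0x53}
#3 dst[0x0e+2] := {0x80,0xa6}
#4 dst[0x1b+3] := {0xa6,0x75,0xeb}
query mem[0x0d]=0x53, mem[0x02]=0x01, mem[0x0b]=0xc4, mem[0x16]=0x01, mem[0x1c]=0x75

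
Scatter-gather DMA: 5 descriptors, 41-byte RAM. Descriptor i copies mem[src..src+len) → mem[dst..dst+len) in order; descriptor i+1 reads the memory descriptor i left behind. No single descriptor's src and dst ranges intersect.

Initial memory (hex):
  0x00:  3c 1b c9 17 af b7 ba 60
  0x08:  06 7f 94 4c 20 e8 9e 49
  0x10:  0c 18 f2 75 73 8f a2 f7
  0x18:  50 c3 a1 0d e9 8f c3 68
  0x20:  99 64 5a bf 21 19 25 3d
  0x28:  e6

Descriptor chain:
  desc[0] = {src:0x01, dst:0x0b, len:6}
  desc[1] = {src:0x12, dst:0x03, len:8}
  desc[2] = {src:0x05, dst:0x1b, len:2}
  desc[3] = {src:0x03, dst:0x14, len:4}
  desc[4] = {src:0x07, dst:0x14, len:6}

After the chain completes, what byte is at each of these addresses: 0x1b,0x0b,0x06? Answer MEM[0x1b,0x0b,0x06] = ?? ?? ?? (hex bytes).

  after D0: wrote 6B at 0x0b = 1bc917afb7ba
  after D1: wrote 8B at 0x03 = f275738fa2f750c3
  after D2: wrote 2B at 0x1b = 738f
  after D3: wrote 4B at 0x14 = f275738f
  after D4: wrote 6B at 0x14 = a2f750c31bc9
query mem[0x1b]=0x73, mem[0x0b]=0x1b, mem[0x06]=0x8f

MEM[0x1b,0x0b,0x06] = 73 1b 8f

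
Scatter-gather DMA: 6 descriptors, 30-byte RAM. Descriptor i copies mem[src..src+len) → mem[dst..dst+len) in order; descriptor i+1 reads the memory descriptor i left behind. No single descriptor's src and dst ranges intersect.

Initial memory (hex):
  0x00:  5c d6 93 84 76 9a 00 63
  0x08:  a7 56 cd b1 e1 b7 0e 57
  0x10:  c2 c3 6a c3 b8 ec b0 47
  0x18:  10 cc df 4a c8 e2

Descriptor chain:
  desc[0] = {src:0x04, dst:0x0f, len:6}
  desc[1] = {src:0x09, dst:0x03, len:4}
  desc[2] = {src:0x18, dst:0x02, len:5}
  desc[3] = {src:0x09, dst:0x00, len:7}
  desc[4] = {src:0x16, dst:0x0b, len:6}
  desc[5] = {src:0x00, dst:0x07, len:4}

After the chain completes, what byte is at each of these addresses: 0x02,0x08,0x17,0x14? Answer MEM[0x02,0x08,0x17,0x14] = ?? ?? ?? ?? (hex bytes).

  after D0: wrote 6B at 0x0f = 769a0063a756
  after D1: wrote 4B at 0x03 = 56cdb1e1
  after D2: wrote 5B at 0x02 = 10ccdf4ac8
  after D3: wrote 7B at 0x00 = 56cdb1e1b70e76
  after D4: wrote 6B at 0x0b = b04710ccdf4a
  after D5: wrote 4B at 0x07 = 56cdb1e1
query mem[0x02]=0xb1, mem[0x08]=0xcd, mem[0x17]=0x47, mem[0x14]=0x56

MEM[0x02,0x08,0x17,0x14] = b1 cd 47 56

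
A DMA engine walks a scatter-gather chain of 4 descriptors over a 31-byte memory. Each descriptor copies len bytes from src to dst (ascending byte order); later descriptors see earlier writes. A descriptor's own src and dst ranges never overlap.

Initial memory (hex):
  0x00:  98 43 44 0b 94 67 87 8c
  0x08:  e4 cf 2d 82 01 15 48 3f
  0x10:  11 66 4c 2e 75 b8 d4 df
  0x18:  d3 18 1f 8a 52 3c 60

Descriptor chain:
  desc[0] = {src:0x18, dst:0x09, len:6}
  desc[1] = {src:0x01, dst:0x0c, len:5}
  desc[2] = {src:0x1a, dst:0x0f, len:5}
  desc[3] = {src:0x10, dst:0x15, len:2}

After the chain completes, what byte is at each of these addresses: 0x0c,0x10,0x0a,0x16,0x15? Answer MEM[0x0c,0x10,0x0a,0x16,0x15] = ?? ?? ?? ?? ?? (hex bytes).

MEM[0x0c,0x10,0x0a,0x16,0x15] = 43 8a 18 52 8a

  after D0: wrote 6B at 0x09 = d3181f8a523c
  after D1: wrote 5B at 0x0c = 43440b9467
  after D2: wrote 5B at 0x0f = 1f8a523c60
  after D3: wrote 2B at 0x15 = 8a52
query mem[0x0c]=0x43, mem[0x10]=0x8a, mem[0x0a]=0x18, mem[0x16]=0x52, mem[0x15]=0x8a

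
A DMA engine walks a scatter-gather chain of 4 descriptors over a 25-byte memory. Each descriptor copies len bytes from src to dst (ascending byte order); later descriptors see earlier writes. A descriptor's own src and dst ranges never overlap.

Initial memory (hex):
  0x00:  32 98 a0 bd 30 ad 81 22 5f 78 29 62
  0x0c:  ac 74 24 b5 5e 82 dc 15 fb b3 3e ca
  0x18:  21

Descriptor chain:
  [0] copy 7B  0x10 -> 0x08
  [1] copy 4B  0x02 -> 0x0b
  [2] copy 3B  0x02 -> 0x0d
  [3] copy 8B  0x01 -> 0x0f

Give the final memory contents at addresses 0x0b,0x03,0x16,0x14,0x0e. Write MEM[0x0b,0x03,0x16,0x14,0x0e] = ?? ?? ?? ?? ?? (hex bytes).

D0: mem[0x08..0x0e] <- [5e 82 dc 15 fb b3 3e]
D1: mem[0x0b..0x0e] <- [a0 bd 30 ad]
D2: mem[0x0d..0x0f] <- [a0 bd 30]
D3: mem[0x0f..0x16] <- [98 a0 bd 30 ad 81 22 5e]
query mem[0x0b]=0xa0, mem[0x03]=0xbd, mem[0x16]=0x5e, mem[0x14]=0x81, mem[0x0e]=0xbd

MEM[0x0b,0x03,0x16,0x14,0x0e] = a0 bd 5e 81 bd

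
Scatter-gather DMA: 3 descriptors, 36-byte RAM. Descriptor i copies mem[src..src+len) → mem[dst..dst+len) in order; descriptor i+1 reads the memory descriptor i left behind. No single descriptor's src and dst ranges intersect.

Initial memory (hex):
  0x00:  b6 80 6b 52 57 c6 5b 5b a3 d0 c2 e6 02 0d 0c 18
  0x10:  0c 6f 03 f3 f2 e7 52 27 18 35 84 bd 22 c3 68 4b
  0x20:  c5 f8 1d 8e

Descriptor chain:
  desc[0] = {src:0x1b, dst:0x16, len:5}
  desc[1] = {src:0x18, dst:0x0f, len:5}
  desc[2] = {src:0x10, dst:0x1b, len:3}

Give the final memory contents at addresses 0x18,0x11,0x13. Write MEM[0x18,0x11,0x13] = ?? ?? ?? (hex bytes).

MEM[0x18,0x11,0x13] = c3 4b 22

D0: mem[0x16..0x1a] <- [bd 22 c3 68 4b]
D1: mem[0x0f..0x13] <- [c3 68 4b bd 22]
D2: mem[0x1b..0x1d] <- [68 4b bd]
query mem[0x18]=0xc3, mem[0x11]=0x4b, mem[0x13]=0x22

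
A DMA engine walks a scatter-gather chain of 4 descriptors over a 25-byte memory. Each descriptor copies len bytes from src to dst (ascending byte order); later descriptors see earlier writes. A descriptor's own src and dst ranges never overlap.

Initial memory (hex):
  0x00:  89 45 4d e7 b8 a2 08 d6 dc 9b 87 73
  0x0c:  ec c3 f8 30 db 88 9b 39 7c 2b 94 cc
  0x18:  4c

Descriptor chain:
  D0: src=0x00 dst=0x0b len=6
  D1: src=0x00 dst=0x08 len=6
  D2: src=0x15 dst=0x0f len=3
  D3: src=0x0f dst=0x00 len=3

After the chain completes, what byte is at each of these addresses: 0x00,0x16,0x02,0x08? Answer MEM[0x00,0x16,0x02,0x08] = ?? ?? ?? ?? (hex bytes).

MEM[0x00,0x16,0x02,0x08] = 2b 94 cc 89

#0 dst[0x0b+6] := {0x89,0x45,0x4d,0xe7,0xb8,0xa2}
#1 dst[0x08+6] := {0x89,0x45,0x4d,0xe7,0xb8,0xa2}
#2 dst[0x0f+3] := {0x2b,0x94,0xcc}
#3 dst[0x00+3] := {0x2b,0x94,0xcc}
query mem[0x00]=0x2b, mem[0x16]=0x94, mem[0x02]=0xcc, mem[0x08]=0x89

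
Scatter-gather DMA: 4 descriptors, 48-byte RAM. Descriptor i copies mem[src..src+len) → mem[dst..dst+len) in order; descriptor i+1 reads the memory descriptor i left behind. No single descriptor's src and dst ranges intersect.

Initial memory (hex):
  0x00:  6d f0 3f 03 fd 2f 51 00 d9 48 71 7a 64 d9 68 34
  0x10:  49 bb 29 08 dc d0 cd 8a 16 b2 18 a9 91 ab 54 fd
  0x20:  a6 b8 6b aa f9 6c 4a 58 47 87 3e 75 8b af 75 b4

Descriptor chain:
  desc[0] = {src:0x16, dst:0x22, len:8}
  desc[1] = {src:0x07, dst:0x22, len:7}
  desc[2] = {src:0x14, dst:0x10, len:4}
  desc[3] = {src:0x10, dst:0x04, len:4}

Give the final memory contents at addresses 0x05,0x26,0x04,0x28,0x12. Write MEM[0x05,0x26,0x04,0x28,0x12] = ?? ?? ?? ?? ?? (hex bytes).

#0 dst[0x22+8] := {0xcd,0x8a,0x16,0xb2,0x18,0xa9,0x91,0xab}
#1 dst[0x22+7] := {0x00,0xd9,0x48,0x71,0x7a,0x64,0xd9}
#2 dst[0x10+4] := {0xdc,0xd0,0xcd,0x8a}
#3 dst[0x04+4] := {0xdc,0xd0,0xcd,0x8a}
query mem[0x05]=0xd0, mem[0x26]=0x7a, mem[0x04]=0xdc, mem[0x28]=0xd9, mem[0x12]=0xcd

MEM[0x05,0x26,0x04,0x28,0x12] = d0 7a dc d9 cd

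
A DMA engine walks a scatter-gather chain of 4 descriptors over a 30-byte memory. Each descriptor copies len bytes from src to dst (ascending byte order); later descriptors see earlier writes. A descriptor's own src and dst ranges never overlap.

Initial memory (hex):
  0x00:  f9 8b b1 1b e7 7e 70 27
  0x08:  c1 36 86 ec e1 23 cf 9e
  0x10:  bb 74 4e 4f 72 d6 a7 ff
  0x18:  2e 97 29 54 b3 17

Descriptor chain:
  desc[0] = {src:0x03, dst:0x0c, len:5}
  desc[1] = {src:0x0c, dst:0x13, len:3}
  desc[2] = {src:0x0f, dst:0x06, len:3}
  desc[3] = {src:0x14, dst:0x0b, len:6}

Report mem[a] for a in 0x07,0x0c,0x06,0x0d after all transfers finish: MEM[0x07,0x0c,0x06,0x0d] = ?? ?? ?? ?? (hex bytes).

MEM[0x07,0x0c,0x06,0x0d] = 27 7e 70 a7

D0: mem[0x0c..0x10] <- [1b e7 7e 70 27]
D1: mem[0x13..0x15] <- [1b e7 7e]
D2: mem[0x06..0x08] <- [70 27 74]
D3: mem[0x0b..0x10] <- [e7 7e a7 ff 2e 97]
query mem[0x07]=0x27, mem[0x0c]=0x7e, mem[0x06]=0x70, mem[0x0d]=0xa7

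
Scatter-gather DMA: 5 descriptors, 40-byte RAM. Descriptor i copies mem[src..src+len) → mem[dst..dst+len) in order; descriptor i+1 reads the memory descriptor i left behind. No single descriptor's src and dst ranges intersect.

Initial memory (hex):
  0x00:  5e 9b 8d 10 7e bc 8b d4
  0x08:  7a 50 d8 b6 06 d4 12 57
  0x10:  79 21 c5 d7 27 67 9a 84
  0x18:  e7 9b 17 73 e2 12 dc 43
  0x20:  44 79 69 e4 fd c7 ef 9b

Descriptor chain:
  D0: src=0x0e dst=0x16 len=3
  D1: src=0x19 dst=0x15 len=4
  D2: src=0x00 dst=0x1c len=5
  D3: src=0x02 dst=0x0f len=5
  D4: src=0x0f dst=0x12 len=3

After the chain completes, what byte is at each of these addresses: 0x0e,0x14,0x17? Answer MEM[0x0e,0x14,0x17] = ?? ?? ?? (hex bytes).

MEM[0x0e,0x14,0x17] = 12 7e 73

D0: mem[0x16..0x18] <- [12 57 79]
D1: mem[0x15..0x18] <- [9b 17 73 e2]
D2: mem[0x1c..0x20] <- [5e 9b 8d 10 7e]
D3: mem[0x0f..0x13] <- [8d 10 7e bc 8b]
D4: mem[0x12..0x14] <- [8d 10 7e]
query mem[0x0e]=0x12, mem[0x14]=0x7e, mem[0x17]=0x73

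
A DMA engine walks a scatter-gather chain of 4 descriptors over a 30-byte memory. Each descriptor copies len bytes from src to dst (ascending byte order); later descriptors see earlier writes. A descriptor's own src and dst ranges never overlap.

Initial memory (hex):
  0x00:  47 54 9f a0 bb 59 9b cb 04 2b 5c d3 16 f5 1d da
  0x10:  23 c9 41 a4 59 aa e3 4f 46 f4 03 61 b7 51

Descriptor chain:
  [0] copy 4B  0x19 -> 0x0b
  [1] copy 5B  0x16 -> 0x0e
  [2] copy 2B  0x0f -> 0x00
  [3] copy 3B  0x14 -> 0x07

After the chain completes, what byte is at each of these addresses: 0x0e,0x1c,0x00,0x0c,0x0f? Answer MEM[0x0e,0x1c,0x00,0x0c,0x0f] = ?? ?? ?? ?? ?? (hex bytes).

MEM[0x0e,0x1c,0x00,0x0c,0x0f] = e3 b7 4f 03 4f

[0] 0x19->0x0b len=4 : f4 03 61 b7
[1] 0x16->0x0e len=5 : e3 4f 46 f4 03
[2] 0x0f->0x00 len=2 : 4f 46
[3] 0x14->0x07 len=3 : 59 aa e3
query mem[0x0e]=0xe3, mem[0x1c]=0xb7, mem[0x00]=0x4f, mem[0x0c]=0x03, mem[0x0f]=0x4f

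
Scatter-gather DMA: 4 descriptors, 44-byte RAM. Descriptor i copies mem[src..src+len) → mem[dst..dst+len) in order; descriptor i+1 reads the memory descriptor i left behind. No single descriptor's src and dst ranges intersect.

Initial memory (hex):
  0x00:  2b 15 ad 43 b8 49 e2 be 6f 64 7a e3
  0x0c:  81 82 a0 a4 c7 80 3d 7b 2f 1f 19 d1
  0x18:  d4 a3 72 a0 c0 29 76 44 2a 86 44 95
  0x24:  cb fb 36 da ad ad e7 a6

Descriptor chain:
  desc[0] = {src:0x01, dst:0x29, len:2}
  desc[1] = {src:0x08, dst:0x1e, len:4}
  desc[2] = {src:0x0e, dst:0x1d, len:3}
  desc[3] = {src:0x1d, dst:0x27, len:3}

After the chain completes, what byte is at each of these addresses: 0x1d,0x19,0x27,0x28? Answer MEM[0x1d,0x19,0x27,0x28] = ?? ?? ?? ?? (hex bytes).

MEM[0x1d,0x19,0x27,0x28] = a0 a3 a0 a4

D0: mem[0x29..0x2a] <- [15 ad]
D1: mem[0x1e..0x21] <- [6f 64 7a e3]
D2: mem[0x1d..0x1f] <- [a0 a4 c7]
D3: mem[0x27..0x29] <- [a0 a4 c7]
query mem[0x1d]=0xa0, mem[0x19]=0xa3, mem[0x27]=0xa0, mem[0x28]=0xa4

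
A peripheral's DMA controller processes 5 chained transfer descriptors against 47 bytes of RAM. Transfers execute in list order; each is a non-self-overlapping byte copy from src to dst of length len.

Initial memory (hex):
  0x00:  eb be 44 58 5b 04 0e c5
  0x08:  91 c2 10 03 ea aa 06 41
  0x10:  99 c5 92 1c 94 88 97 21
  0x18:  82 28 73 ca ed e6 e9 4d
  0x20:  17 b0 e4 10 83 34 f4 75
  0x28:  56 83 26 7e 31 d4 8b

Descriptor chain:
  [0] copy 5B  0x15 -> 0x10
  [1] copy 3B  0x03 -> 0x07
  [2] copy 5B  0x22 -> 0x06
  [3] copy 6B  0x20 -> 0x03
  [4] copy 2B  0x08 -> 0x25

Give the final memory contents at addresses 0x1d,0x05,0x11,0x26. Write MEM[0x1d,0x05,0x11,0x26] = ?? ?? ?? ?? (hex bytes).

  after D0: wrote 5B at 0x10 = 8897218228
  after D1: wrote 3B at 0x07 = 585b04
  after D2: wrote 5B at 0x06 = e4108334f4
  after D3: wrote 6B at 0x03 = 17b0e4108334
  after D4: wrote 2B at 0x25 = 3434
query mem[0x1d]=0xe6, mem[0x05]=0xe4, mem[0x11]=0x97, mem[0x26]=0x34

MEM[0x1d,0x05,0x11,0x26] = e6 e4 97 34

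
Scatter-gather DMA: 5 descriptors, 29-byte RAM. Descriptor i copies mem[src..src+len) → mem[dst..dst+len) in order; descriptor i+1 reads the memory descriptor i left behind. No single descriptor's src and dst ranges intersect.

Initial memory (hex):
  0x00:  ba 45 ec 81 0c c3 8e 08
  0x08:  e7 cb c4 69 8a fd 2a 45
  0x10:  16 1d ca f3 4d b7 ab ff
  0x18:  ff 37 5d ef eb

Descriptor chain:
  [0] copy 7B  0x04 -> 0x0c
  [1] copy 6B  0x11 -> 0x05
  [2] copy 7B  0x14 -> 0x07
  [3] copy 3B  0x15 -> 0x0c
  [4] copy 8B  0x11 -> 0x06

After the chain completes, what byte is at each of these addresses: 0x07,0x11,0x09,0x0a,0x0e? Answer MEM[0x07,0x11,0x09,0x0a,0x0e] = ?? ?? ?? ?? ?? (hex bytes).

MEM[0x07,0x11,0x09,0x0a,0x0e] = c4 cb 4d b7 ff

[0] 0x04->0x0c len=7 : 0c c3 8e 08 e7 cb c4
[1] 0x11->0x05 len=6 : cb c4 f3 4d b7 ab
[2] 0x14->0x07 len=7 : 4d b7 ab ff ff 37 5d
[3] 0x15->0x0c len=3 : b7 ab ff
[4] 0x11->0x06 len=8 : cb c4 f3 4d b7 ab ff ff
query mem[0x07]=0xc4, mem[0x11]=0xcb, mem[0x09]=0x4d, mem[0x0a]=0xb7, mem[0x0e]=0xff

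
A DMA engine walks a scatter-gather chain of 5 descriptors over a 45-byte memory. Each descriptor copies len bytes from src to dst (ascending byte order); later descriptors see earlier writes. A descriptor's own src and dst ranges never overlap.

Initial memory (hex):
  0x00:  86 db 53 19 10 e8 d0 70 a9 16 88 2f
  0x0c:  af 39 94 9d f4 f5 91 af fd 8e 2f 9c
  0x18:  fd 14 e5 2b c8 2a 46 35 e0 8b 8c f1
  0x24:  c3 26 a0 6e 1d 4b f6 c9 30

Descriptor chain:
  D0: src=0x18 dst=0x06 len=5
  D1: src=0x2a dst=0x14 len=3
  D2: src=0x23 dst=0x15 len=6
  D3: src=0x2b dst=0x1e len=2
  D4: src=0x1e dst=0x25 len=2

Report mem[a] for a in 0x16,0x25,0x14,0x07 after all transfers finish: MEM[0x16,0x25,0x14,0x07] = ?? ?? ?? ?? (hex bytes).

[0] 0x18->0x06 len=5 : fd 14 e5 2b c8
[1] 0x2a->0x14 len=3 : f6 c9 30
[2] 0x23->0x15 len=6 : f1 c3 26 a0 6e 1d
[3] 0x2b->0x1e len=2 : c9 30
[4] 0x1e->0x25 len=2 : c9 30
query mem[0x16]=0xc3, mem[0x25]=0xc9, mem[0x14]=0xf6, mem[0x07]=0x14

MEM[0x16,0x25,0x14,0x07] = c3 c9 f6 14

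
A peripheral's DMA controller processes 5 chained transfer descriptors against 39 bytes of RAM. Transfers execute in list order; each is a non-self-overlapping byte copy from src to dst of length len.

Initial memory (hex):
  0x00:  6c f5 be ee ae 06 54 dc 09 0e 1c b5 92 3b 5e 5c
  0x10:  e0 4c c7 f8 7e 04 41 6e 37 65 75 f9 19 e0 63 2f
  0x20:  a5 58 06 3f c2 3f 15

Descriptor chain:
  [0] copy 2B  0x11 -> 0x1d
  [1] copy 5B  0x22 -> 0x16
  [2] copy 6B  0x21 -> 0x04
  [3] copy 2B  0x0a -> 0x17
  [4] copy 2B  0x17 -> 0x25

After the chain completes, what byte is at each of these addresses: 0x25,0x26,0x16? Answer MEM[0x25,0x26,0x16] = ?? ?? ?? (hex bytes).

#0 dst[0x1d+2] := {0x4c,0xc7}
#1 dst[0x16+5] := {0x06,0x3f,0xc2,0x3f,0x15}
#2 dst[0x04+6] := {0x58,0x06,0x3f,0xc2,0x3f,0x15}
#3 dst[0x17+2] := {0x1c,0xb5}
#4 dst[0x25+2] := {0x1c,0xb5}
query mem[0x25]=0x1c, mem[0x26]=0xb5, mem[0x16]=0x06

MEM[0x25,0x26,0x16] = 1c b5 06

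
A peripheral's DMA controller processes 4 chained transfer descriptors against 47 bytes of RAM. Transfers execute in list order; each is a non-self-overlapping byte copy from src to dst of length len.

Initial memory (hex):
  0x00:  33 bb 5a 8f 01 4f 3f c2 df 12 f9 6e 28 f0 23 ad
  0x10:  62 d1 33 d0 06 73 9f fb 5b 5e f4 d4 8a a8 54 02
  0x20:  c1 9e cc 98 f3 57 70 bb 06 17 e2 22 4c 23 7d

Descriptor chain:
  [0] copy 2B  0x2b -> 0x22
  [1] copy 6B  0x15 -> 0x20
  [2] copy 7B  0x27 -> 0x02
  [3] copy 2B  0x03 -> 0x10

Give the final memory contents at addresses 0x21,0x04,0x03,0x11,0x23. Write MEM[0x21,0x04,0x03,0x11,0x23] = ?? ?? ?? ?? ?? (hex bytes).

MEM[0x21,0x04,0x03,0x11,0x23] = 9f 17 06 17 5b

[0] 0x2b->0x22 len=2 : 22 4c
[1] 0x15->0x20 len=6 : 73 9f fb 5b 5e f4
[2] 0x27->0x02 len=7 : bb 06 17 e2 22 4c 23
[3] 0x03->0x10 len=2 : 06 17
query mem[0x21]=0x9f, mem[0x04]=0x17, mem[0x03]=0x06, mem[0x11]=0x17, mem[0x23]=0x5b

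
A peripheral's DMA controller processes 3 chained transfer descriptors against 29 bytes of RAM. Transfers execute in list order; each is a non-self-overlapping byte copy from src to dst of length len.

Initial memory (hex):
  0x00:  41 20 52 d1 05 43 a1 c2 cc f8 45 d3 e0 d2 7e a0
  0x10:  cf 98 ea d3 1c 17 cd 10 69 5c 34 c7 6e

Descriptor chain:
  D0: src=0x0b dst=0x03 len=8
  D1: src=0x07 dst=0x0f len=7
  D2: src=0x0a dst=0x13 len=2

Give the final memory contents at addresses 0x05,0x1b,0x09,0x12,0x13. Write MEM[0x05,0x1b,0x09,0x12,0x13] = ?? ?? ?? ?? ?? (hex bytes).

MEM[0x05,0x1b,0x09,0x12,0x13] = d2 c7 98 ea ea

#0 dst[0x03+8] := {0xd3,0xe0,0xd2,0x7e,0xa0,0xcf,0x98,0xea}
#1 dst[0x0f+7] := {0xa0,0xcf,0x98,0xea,0xd3,0xe0,0xd2}
#2 dst[0x13+2] := {0xea,0xd3}
query mem[0x05]=0xd2, mem[0x1b]=0xc7, mem[0x09]=0x98, mem[0x12]=0xea, mem[0x13]=0xea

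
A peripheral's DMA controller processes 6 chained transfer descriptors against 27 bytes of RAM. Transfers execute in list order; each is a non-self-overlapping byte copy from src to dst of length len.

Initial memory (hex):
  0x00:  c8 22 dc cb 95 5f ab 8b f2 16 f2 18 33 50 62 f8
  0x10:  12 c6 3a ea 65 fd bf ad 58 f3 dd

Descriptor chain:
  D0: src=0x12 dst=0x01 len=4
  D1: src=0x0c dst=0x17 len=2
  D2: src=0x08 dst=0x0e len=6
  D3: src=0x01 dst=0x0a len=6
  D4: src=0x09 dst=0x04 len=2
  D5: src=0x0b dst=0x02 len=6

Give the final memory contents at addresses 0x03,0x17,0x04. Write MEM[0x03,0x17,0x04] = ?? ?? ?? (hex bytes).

MEM[0x03,0x17,0x04] = 65 33 fd

  after D0: wrote 4B at 0x01 = 3aea65fd
  after D1: wrote 2B at 0x17 = 3350
  after D2: wrote 6B at 0x0e = f216f2183350
  after D3: wrote 6B at 0x0a = 3aea65fd5fab
  after D4: wrote 2B at 0x04 = 163a
  after D5: wrote 6B at 0x02 = ea65fd5fabf2
query mem[0x03]=0x65, mem[0x17]=0x33, mem[0x04]=0xfd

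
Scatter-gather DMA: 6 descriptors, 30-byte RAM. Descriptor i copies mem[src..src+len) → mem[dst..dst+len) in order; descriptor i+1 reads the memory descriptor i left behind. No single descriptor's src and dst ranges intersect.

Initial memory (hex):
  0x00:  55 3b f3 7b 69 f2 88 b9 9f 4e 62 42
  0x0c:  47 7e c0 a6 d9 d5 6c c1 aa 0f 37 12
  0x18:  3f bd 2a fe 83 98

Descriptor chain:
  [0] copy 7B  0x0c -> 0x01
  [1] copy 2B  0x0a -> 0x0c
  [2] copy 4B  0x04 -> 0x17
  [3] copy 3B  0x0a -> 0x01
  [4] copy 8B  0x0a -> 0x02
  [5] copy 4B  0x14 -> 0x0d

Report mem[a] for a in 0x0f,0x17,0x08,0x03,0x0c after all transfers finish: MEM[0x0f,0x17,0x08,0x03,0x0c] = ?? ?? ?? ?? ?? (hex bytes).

[0] 0x0c->0x01 len=7 : 47 7e c0 a6 d9 d5 6c
[1] 0x0a->0x0c len=2 : 62 42
[2] 0x04->0x17 len=4 : a6 d9 d5 6c
[3] 0x0a->0x01 len=3 : 62 42 62
[4] 0x0a->0x02 len=8 : 62 42 62 42 c0 a6 d9 d5
[5] 0x14->0x0d len=4 : aa 0f 37 a6
query mem[0x0f]=0x37, mem[0x17]=0xa6, mem[0x08]=0xd9, mem[0x03]=0x42, mem[0x0c]=0x62

MEM[0x0f,0x17,0x08,0x03,0x0c] = 37 a6 d9 42 62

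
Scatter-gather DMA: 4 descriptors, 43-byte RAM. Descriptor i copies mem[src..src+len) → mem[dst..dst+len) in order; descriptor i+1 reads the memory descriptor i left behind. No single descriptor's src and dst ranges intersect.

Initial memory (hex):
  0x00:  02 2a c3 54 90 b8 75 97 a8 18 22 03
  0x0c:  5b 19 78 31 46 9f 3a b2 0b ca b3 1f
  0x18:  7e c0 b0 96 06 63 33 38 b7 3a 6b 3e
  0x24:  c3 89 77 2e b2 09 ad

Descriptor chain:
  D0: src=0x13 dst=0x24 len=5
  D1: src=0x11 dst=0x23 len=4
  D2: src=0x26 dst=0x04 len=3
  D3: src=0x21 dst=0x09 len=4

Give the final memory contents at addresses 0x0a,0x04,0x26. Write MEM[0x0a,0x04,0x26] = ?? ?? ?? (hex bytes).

  after D0: wrote 5B at 0x24 = b20bcab31f
  after D1: wrote 4B at 0x23 = 9f3ab20b
  after D2: wrote 3B at 0x04 = 0bb31f
  after D3: wrote 4B at 0x09 = 3a6b9f3a
query mem[0x0a]=0x6b, mem[0x04]=0x0b, mem[0x26]=0x0b

MEM[0x0a,0x04,0x26] = 6b 0b 0b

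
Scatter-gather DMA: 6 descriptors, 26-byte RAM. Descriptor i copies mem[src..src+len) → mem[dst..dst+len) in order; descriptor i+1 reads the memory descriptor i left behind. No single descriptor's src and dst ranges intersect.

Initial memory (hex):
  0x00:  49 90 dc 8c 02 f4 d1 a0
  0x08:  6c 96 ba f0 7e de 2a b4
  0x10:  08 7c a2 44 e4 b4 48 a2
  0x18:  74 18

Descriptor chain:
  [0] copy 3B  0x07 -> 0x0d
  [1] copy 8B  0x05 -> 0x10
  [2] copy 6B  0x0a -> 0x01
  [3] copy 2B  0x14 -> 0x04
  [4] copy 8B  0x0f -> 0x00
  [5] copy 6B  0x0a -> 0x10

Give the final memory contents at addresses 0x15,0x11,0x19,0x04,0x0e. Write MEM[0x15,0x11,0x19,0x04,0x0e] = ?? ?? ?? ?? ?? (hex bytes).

[0] 0x07->0x0d len=3 : a0 6c 96
[1] 0x05->0x10 len=8 : f4 d1 a0 6c 96 ba f0 7e
[2] 0x0a->0x01 len=6 : ba f0 7e a0 6c 96
[3] 0x14->0x04 len=2 : 96 ba
[4] 0x0f->0x00 len=8 : 96 f4 d1 a0 6c 96 ba f0
[5] 0x0a->0x10 len=6 : ba f0 7e a0 6c 96
query mem[0x15]=0x96, mem[0x11]=0xf0, mem[0x19]=0x18, mem[0x04]=0x6c, mem[0x0e]=0x6c

MEM[0x15,0x11,0x19,0x04,0x0e] = 96 f0 18 6c 6c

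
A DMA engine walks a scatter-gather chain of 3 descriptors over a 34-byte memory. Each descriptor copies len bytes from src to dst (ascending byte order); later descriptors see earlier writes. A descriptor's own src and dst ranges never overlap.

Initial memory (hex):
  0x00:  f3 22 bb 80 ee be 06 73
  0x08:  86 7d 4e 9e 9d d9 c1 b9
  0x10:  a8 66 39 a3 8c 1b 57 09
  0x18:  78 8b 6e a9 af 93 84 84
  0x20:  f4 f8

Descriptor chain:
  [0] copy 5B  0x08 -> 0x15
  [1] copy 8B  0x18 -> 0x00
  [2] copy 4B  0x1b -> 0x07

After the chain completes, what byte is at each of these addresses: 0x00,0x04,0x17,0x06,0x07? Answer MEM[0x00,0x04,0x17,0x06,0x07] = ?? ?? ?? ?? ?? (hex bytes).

MEM[0x00,0x04,0x17,0x06,0x07] = 9e af 4e 84 a9

[0] 0x08->0x15 len=5 : 86 7d 4e 9e 9d
[1] 0x18->0x00 len=8 : 9e 9d 6e a9 af 93 84 84
[2] 0x1b->0x07 len=4 : a9 af 93 84
query mem[0x00]=0x9e, mem[0x04]=0xaf, mem[0x17]=0x4e, mem[0x06]=0x84, mem[0x07]=0xa9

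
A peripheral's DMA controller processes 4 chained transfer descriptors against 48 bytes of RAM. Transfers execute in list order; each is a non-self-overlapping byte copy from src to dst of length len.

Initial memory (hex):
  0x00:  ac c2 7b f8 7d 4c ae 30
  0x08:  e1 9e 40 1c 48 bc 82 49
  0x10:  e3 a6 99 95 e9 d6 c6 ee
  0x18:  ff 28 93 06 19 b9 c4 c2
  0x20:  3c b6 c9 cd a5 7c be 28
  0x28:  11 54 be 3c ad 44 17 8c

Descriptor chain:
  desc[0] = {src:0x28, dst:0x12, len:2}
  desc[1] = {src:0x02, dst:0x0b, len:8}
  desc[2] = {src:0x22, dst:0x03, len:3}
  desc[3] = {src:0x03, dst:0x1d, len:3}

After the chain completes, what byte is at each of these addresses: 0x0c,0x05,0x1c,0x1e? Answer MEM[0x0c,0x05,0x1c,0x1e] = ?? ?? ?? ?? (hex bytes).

  after D0: wrote 2B at 0x12 = 1154
  after D1: wrote 8B at 0x0b = 7bf87d4cae30e19e
  after D2: wrote 3B at 0x03 = c9cda5
  after D3: wrote 3B at 0x1d = c9cda5
query mem[0x0c]=0xf8, mem[0x05]=0xa5, mem[0x1c]=0x19, mem[0x1e]=0xcd

MEM[0x0c,0x05,0x1c,0x1e] = f8 a5 19 cd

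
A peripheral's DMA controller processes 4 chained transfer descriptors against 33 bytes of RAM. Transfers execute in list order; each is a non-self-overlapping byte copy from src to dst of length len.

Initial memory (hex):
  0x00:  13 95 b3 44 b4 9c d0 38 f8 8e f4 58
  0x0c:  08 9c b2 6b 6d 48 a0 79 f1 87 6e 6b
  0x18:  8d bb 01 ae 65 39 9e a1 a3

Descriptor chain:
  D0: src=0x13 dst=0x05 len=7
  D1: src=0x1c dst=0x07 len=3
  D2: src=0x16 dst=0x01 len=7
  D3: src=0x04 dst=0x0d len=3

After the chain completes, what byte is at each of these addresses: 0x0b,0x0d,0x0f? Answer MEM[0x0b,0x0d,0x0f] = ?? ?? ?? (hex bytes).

#0 dst[0x05+7] := {0x79,0xf1,0x87,0x6e,0x6b,0x8d,0xbb}
#1 dst[0x07+3] := {0x65,0x39,0x9e}
#2 dst[0x01+7] := {0x6e,0x6b,0x8d,0xbb,0x01,0xae,0x65}
#3 dst[0x0d+3] := {0xbb,0x01,0xae}
query mem[0x0b]=0xbb, mem[0x0d]=0xbb, mem[0x0f]=0xae

MEM[0x0b,0x0d,0x0f] = bb bb ae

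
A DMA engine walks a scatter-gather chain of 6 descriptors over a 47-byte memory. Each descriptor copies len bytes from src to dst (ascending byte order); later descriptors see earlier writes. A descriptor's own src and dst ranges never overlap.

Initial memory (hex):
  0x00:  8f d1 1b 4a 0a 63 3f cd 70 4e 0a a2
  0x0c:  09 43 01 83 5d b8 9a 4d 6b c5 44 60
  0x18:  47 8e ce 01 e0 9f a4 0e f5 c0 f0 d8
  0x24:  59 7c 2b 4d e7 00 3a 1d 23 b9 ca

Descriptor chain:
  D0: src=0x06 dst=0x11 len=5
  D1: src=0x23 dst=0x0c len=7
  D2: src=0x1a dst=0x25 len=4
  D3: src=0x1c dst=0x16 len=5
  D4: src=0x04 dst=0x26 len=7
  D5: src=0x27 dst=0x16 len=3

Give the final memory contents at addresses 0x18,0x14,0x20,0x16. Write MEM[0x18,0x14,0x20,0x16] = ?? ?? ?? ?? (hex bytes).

MEM[0x18,0x14,0x20,0x16] = cd 4e f5 63

#0 dst[0x11+5] := {0x3f,0xcd,0x70,0x4e,0x0a}
#1 dst[0x0c+7] := {0xd8,0x59,0x7c,0x2b,0x4d,0xe7,0x00}
#2 dst[0x25+4] := {0xce,0x01,0xe0,0x9f}
#3 dst[0x16+5] := {0xe0,0x9f,0xa4,0x0e,0xf5}
#4 dst[0x26+7] := {0x0a,0x63,0x3f,0xcd,0x70,0x4e,0x0a}
#5 dst[0x16+3] := {0x63,0x3f,0xcd}
query mem[0x18]=0xcd, mem[0x14]=0x4e, mem[0x20]=0xf5, mem[0x16]=0x63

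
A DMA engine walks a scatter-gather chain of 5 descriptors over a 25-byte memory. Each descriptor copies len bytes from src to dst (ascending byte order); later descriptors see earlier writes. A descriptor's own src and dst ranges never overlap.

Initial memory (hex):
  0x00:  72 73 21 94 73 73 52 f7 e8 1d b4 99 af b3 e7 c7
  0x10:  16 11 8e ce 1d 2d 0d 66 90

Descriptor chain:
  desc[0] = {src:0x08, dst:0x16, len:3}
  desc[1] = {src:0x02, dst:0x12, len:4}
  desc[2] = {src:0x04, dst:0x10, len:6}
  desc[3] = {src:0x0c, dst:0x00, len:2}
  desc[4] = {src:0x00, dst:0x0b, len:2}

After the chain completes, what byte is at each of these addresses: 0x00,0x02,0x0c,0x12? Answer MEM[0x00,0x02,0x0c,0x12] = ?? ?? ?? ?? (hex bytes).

D0: mem[0x16..0x18] <- [e8 1d b4]
D1: mem[0x12..0x15] <- [21 94 73 73]
D2: mem[0x10..0x15] <- [73 73 52 f7 e8 1d]
D3: mem[0x00..0x01] <- [af b3]
D4: mem[0x0b..0x0c] <- [af b3]
query mem[0x00]=0xaf, mem[0x02]=0x21, mem[0x0c]=0xb3, mem[0x12]=0x52

MEM[0x00,0x02,0x0c,0x12] = af 21 b3 52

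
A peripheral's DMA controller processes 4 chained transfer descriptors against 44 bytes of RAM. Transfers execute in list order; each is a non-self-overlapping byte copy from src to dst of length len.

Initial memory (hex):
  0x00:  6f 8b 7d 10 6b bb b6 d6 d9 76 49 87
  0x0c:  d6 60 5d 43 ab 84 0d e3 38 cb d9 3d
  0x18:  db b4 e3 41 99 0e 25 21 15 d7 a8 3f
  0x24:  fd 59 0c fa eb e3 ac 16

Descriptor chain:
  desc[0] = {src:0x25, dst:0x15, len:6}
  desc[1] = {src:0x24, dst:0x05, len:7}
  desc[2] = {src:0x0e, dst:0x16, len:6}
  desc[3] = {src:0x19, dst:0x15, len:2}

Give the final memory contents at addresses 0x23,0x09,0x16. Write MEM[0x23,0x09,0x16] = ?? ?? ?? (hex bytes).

MEM[0x23,0x09,0x16] = 3f eb 0d

D0: mem[0x15..0x1a] <- [59 0c fa eb e3 ac]
D1: mem[0x05..0x0b] <- [fd 59 0c fa eb e3 ac]
D2: mem[0x16..0x1b] <- [5d 43 ab 84 0d e3]
D3: mem[0x15..0x16] <- [84 0d]
query mem[0x23]=0x3f, mem[0x09]=0xeb, mem[0x16]=0x0d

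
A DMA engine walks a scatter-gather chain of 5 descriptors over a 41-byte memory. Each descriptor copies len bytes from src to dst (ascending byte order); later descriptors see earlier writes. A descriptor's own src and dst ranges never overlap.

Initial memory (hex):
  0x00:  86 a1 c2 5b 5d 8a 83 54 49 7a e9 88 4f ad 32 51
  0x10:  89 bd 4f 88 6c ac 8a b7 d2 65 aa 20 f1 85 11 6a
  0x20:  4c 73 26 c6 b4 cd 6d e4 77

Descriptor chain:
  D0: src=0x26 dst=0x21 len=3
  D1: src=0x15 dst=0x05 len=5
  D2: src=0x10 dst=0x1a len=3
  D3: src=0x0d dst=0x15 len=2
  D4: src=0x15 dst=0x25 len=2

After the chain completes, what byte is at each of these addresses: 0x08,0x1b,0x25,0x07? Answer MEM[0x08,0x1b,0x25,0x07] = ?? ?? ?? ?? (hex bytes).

D0: mem[0x21..0x23] <- [6d e4 77]
D1: mem[0x05..0x09] <- [ac 8a b7 d2 65]
D2: mem[0x1a..0x1c] <- [89 bd 4f]
D3: mem[0x15..0x16] <- [ad 32]
D4: mem[0x25..0x26] <- [ad 32]
query mem[0x08]=0xd2, mem[0x1b]=0xbd, mem[0x25]=0xad, mem[0x07]=0xb7

MEM[0x08,0x1b,0x25,0x07] = d2 bd ad b7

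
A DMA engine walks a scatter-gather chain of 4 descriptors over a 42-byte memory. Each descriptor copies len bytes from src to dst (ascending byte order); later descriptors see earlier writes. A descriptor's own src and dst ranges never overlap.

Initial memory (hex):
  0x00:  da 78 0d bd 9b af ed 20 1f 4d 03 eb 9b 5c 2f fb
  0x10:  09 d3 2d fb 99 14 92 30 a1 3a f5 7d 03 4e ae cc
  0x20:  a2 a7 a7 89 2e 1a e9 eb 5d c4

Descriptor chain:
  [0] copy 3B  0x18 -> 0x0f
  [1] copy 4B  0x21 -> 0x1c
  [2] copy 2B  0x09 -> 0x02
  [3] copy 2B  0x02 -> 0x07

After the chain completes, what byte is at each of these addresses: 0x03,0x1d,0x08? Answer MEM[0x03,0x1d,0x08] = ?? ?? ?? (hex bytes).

MEM[0x03,0x1d,0x08] = 03 a7 03

#0 dst[0x0f+3] := {0xa1,0x3a,0xf5}
#1 dst[0x1c+4] := {0xa7,0xa7,0x89,0x2e}
#2 dst[0x02+2] := {0x4d,0x03}
#3 dst[0x07+2] := {0x4d,0x03}
query mem[0x03]=0x03, mem[0x1d]=0xa7, mem[0x08]=0x03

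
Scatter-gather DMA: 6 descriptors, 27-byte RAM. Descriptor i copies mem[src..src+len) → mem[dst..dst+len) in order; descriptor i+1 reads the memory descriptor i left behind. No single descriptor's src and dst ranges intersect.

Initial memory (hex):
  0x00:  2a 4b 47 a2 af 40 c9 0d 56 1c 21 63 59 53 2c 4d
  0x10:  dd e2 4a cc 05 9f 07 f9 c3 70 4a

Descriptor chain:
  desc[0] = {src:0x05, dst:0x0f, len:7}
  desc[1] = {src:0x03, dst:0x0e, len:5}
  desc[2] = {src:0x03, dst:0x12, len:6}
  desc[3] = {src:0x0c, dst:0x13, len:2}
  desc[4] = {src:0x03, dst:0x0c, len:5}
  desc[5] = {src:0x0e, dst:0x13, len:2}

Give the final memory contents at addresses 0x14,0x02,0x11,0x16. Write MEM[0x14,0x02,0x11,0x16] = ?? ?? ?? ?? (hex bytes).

MEM[0x14,0x02,0x11,0x16] = c9 47 c9 0d

#0 dst[0x0f+7] := {0x40,0xc9,0x0d,0x56,0x1c,0x21,0x63}
#1 dst[0x0e+5] := {0xa2,0xaf,0x40,0xc9,0x0d}
#2 dst[0x12+6] := {0xa2,0xaf,0x40,0xc9,0x0d,0x56}
#3 dst[0x13+2] := {0x59,0x53}
#4 dst[0x0c+5] := {0xa2,0xaf,0x40,0xc9,0x0d}
#5 dst[0x13+2] := {0x40,0xc9}
query mem[0x14]=0xc9, mem[0x02]=0x47, mem[0x11]=0xc9, mem[0x16]=0x0d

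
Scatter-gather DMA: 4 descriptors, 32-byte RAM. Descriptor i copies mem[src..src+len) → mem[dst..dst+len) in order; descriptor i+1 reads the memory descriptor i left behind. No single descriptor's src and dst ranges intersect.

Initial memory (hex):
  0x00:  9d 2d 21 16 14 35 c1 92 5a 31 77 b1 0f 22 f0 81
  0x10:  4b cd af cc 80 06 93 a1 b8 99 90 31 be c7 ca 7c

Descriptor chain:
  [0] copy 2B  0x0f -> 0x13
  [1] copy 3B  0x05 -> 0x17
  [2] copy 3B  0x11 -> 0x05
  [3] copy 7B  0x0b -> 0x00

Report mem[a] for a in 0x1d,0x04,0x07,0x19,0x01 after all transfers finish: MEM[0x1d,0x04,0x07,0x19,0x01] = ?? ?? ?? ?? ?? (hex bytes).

#0 dst[0x13+2] := {0x81,0x4b}
#1 dst[0x17+3] := {0x35,0xc1,0x92}
#2 dst[0x05+3] := {0xcd,0xaf,0x81}
#3 dst[0x00+7] := {0xb1,0x0f,0x22,0xf0,0x81,0x4b,0xcd}
query mem[0x1d]=0xc7, mem[0x04]=0x81, mem[0x07]=0x81, mem[0x19]=0x92, mem[0x01]=0x0f

MEM[0x1d,0x04,0x07,0x19,0x01] = c7 81 81 92 0f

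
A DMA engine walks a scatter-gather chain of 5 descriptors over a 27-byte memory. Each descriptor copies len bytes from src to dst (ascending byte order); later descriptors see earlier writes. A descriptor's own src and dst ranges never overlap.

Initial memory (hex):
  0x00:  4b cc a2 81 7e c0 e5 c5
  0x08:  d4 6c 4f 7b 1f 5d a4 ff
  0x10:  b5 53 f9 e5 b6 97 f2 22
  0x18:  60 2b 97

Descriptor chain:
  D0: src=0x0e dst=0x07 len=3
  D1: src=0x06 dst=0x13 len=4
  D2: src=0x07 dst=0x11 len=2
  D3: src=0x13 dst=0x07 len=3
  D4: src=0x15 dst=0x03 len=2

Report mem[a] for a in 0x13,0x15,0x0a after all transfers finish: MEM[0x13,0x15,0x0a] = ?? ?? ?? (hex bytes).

MEM[0x13,0x15,0x0a] = e5 ff 4f

#0 dst[0x07+3] := {0xa4,0xff,0xb5}
#1 dst[0x13+4] := {0xe5,0xa4,0xff,0xb5}
#2 dst[0x11+2] := {0xa4,0xff}
#3 dst[0x07+3] := {0xe5,0xa4,0xff}
#4 dst[0x03+2] := {0xff,0xb5}
query mem[0x13]=0xe5, mem[0x15]=0xff, mem[0x0a]=0x4f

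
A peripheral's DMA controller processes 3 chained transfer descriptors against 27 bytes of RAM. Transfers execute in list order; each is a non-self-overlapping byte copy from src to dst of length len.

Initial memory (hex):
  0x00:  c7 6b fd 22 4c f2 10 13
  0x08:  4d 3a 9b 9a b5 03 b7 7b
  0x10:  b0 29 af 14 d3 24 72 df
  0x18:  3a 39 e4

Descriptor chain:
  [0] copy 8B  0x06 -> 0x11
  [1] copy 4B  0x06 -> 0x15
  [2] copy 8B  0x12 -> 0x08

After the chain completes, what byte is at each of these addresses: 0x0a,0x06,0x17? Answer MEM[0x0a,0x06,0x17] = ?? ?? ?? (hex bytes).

D0: mem[0x11..0x18] <- [10 13 4d 3a 9b 9a b5 03]
D1: mem[0x15..0x18] <- [10 13 4d 3a]
D2: mem[0x08..0x0f] <- [13 4d 3a 10 13 4d 3a 39]
query mem[0x0a]=0x3a, mem[0x06]=0x10, mem[0x17]=0x4d

MEM[0x0a,0x06,0x17] = 3a 10 4d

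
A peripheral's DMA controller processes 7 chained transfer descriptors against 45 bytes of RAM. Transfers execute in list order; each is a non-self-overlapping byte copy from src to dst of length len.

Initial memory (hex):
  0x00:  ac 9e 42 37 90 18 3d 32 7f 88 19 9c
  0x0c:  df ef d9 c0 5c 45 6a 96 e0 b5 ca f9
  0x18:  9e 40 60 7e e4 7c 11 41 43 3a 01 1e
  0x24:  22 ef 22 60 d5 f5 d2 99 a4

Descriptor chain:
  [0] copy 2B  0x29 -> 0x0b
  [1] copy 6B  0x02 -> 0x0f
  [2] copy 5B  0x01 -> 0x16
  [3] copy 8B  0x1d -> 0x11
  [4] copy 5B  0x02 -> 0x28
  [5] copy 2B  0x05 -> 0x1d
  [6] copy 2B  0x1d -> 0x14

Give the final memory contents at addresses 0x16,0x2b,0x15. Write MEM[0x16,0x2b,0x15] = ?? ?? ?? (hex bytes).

  after D0: wrote 2B at 0x0b = f5d2
  after D1: wrote 6B at 0x0f = 423790183d32
  after D2: wrote 5B at 0x16 = 9e42379018
  after D3: wrote 8B at 0x11 = 7c1141433a011e22
  after D4: wrote 5B at 0x28 = 423790183d
  after D5: wrote 2B at 0x1d = 183d
  after D6: wrote 2B at 0x14 = 183d
query mem[0x16]=0x01, mem[0x2b]=0x18, mem[0x15]=0x3d

MEM[0x16,0x2b,0x15] = 01 18 3d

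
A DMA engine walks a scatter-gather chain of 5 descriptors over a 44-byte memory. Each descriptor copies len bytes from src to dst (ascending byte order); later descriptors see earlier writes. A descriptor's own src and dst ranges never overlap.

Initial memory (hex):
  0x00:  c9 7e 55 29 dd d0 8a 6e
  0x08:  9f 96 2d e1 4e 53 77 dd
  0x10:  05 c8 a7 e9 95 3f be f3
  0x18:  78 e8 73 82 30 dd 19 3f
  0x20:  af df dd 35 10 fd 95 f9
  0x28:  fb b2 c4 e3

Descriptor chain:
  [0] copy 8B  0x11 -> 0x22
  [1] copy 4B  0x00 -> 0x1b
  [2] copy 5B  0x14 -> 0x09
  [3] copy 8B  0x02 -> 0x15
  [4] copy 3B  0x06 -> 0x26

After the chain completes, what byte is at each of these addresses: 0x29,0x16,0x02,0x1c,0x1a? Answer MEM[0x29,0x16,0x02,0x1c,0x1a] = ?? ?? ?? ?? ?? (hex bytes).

MEM[0x29,0x16,0x02,0x1c,0x1a] = 78 29 55 95 6e

[0] 0x11->0x22 len=8 : c8 a7 e9 95 3f be f3 78
[1] 0x00->0x1b len=4 : c9 7e 55 29
[2] 0x14->0x09 len=5 : 95 3f be f3 78
[3] 0x02->0x15 len=8 : 55 29 dd d0 8a 6e 9f 95
[4] 0x06->0x26 len=3 : 8a 6e 9f
query mem[0x29]=0x78, mem[0x16]=0x29, mem[0x02]=0x55, mem[0x1c]=0x95, mem[0x1a]=0x6e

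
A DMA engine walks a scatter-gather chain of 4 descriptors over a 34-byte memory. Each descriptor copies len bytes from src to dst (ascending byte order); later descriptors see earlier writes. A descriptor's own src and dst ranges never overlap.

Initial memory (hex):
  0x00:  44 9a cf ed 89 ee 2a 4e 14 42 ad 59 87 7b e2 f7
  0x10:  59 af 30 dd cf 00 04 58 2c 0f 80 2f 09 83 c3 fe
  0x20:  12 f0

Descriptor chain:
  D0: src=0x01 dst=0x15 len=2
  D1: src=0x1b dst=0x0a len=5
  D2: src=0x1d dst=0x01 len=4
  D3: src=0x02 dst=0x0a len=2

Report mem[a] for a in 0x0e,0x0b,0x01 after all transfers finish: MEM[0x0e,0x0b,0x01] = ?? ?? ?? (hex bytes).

  after D0: wrote 2B at 0x15 = 9acf
  after D1: wrote 5B at 0x0a = 2f0983c3fe
  after D2: wrote 4B at 0x01 = 83c3fe12
  after D3: wrote 2B at 0x0a = c3fe
query mem[0x0e]=0xfe, mem[0x0b]=0xfe, mem[0x01]=0x83

MEM[0x0e,0x0b,0x01] = fe fe 83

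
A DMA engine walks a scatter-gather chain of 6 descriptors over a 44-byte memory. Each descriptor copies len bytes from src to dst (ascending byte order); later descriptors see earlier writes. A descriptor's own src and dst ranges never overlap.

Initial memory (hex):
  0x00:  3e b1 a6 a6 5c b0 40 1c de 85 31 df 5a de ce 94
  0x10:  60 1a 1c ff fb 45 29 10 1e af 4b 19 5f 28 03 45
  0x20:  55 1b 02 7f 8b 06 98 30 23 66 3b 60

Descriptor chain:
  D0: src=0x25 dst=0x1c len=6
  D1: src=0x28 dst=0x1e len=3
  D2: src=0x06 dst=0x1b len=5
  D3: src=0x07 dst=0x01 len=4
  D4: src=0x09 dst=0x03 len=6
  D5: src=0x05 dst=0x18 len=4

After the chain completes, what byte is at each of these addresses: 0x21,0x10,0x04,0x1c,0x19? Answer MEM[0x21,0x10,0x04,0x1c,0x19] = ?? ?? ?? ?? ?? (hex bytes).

MEM[0x21,0x10,0x04,0x1c,0x19] = 3b 60 31 1c 5a

D0: mem[0x1c..0x21] <- [06 98 30 23 66 3b]
D1: mem[0x1e..0x20] <- [23 66 3b]
D2: mem[0x1b..0x1f] <- [40 1c de 85 31]
D3: mem[0x01..0x04] <- [1c de 85 31]
D4: mem[0x03..0x08] <- [85 31 df 5a de ce]
D5: mem[0x18..0x1b] <- [df 5a de ce]
query mem[0x21]=0x3b, mem[0x10]=0x60, mem[0x04]=0x31, mem[0x1c]=0x1c, mem[0x19]=0x5a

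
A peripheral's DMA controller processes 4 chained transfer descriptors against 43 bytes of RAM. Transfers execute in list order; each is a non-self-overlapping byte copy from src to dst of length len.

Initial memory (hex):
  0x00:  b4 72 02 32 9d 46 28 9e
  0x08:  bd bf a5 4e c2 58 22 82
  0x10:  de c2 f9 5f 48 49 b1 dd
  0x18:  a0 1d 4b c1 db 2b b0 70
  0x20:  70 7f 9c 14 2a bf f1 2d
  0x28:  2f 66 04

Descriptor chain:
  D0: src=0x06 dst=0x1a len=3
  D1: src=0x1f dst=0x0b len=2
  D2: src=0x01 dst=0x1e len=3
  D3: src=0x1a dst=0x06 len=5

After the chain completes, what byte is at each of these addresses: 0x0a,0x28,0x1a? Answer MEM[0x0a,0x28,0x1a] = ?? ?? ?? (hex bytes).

MEM[0x0a,0x28,0x1a] = 72 2f 28

[0] 0x06->0x1a len=3 : 28 9e bd
[1] 0x1f->0x0b len=2 : 70 70
[2] 0x01->0x1e len=3 : 72 02 32
[3] 0x1a->0x06 len=5 : 28 9e bd 2b 72
query mem[0x0a]=0x72, mem[0x28]=0x2f, mem[0x1a]=0x28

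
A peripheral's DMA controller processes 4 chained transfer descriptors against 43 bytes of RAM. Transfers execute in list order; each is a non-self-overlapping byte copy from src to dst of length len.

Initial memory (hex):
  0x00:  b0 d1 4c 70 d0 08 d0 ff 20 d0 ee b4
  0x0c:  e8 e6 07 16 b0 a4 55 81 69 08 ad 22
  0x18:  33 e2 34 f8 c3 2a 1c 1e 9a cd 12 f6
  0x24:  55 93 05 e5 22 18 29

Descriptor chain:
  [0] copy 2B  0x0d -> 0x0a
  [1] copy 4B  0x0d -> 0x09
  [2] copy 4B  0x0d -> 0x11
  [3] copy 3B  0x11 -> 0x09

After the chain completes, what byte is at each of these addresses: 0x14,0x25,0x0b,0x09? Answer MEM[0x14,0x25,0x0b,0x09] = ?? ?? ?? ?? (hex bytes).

MEM[0x14,0x25,0x0b,0x09] = b0 93 16 e6

[0] 0x0d->0x0a len=2 : e6 07
[1] 0x0d->0x09 len=4 : e6 07 16 b0
[2] 0x0d->0x11 len=4 : e6 07 16 b0
[3] 0x11->0x09 len=3 : e6 07 16
query mem[0x14]=0xb0, mem[0x25]=0x93, mem[0x0b]=0x16, mem[0x09]=0xe6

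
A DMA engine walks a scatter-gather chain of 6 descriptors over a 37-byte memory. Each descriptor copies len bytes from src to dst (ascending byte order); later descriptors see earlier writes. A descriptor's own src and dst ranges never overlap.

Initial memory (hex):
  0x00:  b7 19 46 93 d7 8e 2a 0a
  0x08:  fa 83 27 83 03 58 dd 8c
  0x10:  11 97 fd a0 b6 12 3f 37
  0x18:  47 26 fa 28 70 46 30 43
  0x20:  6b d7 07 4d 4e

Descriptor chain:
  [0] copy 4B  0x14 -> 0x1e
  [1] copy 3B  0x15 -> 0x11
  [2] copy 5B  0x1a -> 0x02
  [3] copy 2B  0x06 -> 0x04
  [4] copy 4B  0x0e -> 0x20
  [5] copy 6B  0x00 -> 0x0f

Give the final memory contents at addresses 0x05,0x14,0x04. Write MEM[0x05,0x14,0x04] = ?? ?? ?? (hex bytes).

[0] 0x14->0x1e len=4 : b6 12 3f 37
[1] 0x15->0x11 len=3 : 12 3f 37
[2] 0x1a->0x02 len=5 : fa 28 70 46 b6
[3] 0x06->0x04 len=2 : b6 0a
[4] 0x0e->0x20 len=4 : dd 8c 11 12
[5] 0x00->0x0f len=6 : b7 19 fa 28 b6 0a
query mem[0x05]=0x0a, mem[0x14]=0x0a, mem[0x04]=0xb6

MEM[0x05,0x14,0x04] = 0a 0a b6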